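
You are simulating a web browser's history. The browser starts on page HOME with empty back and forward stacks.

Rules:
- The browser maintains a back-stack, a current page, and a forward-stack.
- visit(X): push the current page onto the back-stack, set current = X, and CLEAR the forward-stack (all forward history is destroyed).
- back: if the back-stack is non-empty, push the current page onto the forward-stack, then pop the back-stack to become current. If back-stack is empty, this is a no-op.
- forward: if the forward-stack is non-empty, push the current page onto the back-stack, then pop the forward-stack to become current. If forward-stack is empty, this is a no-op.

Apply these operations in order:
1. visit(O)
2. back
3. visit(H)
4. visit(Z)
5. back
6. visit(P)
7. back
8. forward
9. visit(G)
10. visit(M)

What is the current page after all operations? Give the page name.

Answer: M

Derivation:
After 1 (visit(O)): cur=O back=1 fwd=0
After 2 (back): cur=HOME back=0 fwd=1
After 3 (visit(H)): cur=H back=1 fwd=0
After 4 (visit(Z)): cur=Z back=2 fwd=0
After 5 (back): cur=H back=1 fwd=1
After 6 (visit(P)): cur=P back=2 fwd=0
After 7 (back): cur=H back=1 fwd=1
After 8 (forward): cur=P back=2 fwd=0
After 9 (visit(G)): cur=G back=3 fwd=0
After 10 (visit(M)): cur=M back=4 fwd=0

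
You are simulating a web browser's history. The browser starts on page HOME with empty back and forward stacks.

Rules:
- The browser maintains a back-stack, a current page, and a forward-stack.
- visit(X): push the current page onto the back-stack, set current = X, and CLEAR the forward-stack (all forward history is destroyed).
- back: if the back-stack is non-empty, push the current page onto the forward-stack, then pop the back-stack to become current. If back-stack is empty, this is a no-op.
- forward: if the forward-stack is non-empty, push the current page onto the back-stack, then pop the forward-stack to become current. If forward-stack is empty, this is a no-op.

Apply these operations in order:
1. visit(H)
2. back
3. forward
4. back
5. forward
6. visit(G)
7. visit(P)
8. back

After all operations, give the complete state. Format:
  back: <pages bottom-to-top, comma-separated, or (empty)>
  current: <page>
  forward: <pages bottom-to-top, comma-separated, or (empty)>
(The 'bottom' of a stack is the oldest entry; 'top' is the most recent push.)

After 1 (visit(H)): cur=H back=1 fwd=0
After 2 (back): cur=HOME back=0 fwd=1
After 3 (forward): cur=H back=1 fwd=0
After 4 (back): cur=HOME back=0 fwd=1
After 5 (forward): cur=H back=1 fwd=0
After 6 (visit(G)): cur=G back=2 fwd=0
After 7 (visit(P)): cur=P back=3 fwd=0
After 8 (back): cur=G back=2 fwd=1

Answer: back: HOME,H
current: G
forward: P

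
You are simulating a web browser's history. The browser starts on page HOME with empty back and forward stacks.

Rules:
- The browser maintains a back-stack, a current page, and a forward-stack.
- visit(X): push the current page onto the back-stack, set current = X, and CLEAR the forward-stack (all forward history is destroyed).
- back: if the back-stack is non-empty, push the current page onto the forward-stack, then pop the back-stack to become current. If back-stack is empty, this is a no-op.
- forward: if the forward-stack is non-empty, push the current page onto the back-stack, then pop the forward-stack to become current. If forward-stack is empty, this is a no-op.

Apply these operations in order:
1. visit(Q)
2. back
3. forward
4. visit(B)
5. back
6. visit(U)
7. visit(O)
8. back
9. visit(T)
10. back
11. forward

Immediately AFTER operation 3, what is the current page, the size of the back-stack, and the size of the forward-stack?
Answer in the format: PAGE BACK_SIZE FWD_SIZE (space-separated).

After 1 (visit(Q)): cur=Q back=1 fwd=0
After 2 (back): cur=HOME back=0 fwd=1
After 3 (forward): cur=Q back=1 fwd=0

Q 1 0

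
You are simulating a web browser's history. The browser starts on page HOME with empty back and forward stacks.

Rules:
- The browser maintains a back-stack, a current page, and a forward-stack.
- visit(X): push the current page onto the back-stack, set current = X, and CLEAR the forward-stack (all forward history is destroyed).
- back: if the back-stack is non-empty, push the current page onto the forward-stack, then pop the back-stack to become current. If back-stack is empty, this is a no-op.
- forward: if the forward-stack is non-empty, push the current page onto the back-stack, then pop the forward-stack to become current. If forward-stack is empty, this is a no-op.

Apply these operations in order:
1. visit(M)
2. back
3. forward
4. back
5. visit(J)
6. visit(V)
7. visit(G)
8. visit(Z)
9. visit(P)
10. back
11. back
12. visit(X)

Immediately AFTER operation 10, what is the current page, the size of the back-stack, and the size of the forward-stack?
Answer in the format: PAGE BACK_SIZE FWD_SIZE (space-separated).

After 1 (visit(M)): cur=M back=1 fwd=0
After 2 (back): cur=HOME back=0 fwd=1
After 3 (forward): cur=M back=1 fwd=0
After 4 (back): cur=HOME back=0 fwd=1
After 5 (visit(J)): cur=J back=1 fwd=0
After 6 (visit(V)): cur=V back=2 fwd=0
After 7 (visit(G)): cur=G back=3 fwd=0
After 8 (visit(Z)): cur=Z back=4 fwd=0
After 9 (visit(P)): cur=P back=5 fwd=0
After 10 (back): cur=Z back=4 fwd=1

Z 4 1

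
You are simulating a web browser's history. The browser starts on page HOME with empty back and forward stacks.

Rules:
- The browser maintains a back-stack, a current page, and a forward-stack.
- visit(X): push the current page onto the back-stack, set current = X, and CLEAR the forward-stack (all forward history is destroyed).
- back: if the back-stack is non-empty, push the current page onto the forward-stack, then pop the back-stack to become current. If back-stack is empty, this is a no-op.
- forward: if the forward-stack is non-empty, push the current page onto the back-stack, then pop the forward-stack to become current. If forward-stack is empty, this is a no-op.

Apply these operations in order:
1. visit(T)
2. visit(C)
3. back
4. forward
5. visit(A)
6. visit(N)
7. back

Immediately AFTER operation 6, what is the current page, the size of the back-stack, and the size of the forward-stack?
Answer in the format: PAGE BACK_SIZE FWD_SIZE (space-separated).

After 1 (visit(T)): cur=T back=1 fwd=0
After 2 (visit(C)): cur=C back=2 fwd=0
After 3 (back): cur=T back=1 fwd=1
After 4 (forward): cur=C back=2 fwd=0
After 5 (visit(A)): cur=A back=3 fwd=0
After 6 (visit(N)): cur=N back=4 fwd=0

N 4 0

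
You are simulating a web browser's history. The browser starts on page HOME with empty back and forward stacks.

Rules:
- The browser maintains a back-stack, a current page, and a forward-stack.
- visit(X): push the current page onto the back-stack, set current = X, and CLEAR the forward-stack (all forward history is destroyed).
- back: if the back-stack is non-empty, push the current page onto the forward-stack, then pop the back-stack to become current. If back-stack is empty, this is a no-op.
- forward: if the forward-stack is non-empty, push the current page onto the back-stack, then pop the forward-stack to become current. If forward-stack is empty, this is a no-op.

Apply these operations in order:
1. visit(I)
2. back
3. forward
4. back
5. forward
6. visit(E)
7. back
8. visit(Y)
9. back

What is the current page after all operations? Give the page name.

Answer: I

Derivation:
After 1 (visit(I)): cur=I back=1 fwd=0
After 2 (back): cur=HOME back=0 fwd=1
After 3 (forward): cur=I back=1 fwd=0
After 4 (back): cur=HOME back=0 fwd=1
After 5 (forward): cur=I back=1 fwd=0
After 6 (visit(E)): cur=E back=2 fwd=0
After 7 (back): cur=I back=1 fwd=1
After 8 (visit(Y)): cur=Y back=2 fwd=0
After 9 (back): cur=I back=1 fwd=1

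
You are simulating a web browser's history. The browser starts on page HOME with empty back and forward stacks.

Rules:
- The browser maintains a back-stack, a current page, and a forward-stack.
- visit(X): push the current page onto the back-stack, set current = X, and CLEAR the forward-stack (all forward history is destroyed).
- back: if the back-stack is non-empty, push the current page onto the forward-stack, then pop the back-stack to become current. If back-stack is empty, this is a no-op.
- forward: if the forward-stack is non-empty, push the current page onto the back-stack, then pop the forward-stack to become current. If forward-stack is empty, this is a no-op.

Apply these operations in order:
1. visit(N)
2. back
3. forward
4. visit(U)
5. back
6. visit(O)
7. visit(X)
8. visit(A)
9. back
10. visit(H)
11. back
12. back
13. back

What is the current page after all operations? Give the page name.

Answer: N

Derivation:
After 1 (visit(N)): cur=N back=1 fwd=0
After 2 (back): cur=HOME back=0 fwd=1
After 3 (forward): cur=N back=1 fwd=0
After 4 (visit(U)): cur=U back=2 fwd=0
After 5 (back): cur=N back=1 fwd=1
After 6 (visit(O)): cur=O back=2 fwd=0
After 7 (visit(X)): cur=X back=3 fwd=0
After 8 (visit(A)): cur=A back=4 fwd=0
After 9 (back): cur=X back=3 fwd=1
After 10 (visit(H)): cur=H back=4 fwd=0
After 11 (back): cur=X back=3 fwd=1
After 12 (back): cur=O back=2 fwd=2
After 13 (back): cur=N back=1 fwd=3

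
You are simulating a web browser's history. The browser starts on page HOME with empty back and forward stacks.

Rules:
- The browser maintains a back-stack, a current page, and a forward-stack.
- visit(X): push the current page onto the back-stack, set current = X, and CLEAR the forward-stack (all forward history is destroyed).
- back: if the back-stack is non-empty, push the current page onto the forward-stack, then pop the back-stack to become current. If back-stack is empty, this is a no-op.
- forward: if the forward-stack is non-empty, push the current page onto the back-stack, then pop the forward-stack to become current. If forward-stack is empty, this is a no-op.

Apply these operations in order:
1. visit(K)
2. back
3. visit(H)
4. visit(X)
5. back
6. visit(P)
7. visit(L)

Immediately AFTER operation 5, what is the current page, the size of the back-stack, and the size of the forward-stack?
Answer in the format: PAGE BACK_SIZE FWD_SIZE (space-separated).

After 1 (visit(K)): cur=K back=1 fwd=0
After 2 (back): cur=HOME back=0 fwd=1
After 3 (visit(H)): cur=H back=1 fwd=0
After 4 (visit(X)): cur=X back=2 fwd=0
After 5 (back): cur=H back=1 fwd=1

H 1 1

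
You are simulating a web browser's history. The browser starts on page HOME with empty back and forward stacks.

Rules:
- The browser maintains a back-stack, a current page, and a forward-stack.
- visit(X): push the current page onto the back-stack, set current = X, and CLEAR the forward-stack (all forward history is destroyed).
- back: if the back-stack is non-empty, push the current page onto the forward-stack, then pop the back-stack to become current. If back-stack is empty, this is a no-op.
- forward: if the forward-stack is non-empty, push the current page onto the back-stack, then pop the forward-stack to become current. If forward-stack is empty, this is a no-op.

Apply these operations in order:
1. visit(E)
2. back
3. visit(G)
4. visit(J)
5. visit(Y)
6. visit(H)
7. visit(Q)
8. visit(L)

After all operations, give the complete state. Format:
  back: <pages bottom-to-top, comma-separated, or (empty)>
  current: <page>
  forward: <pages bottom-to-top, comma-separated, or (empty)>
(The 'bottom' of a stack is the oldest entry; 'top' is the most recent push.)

Answer: back: HOME,G,J,Y,H,Q
current: L
forward: (empty)

Derivation:
After 1 (visit(E)): cur=E back=1 fwd=0
After 2 (back): cur=HOME back=0 fwd=1
After 3 (visit(G)): cur=G back=1 fwd=0
After 4 (visit(J)): cur=J back=2 fwd=0
After 5 (visit(Y)): cur=Y back=3 fwd=0
After 6 (visit(H)): cur=H back=4 fwd=0
After 7 (visit(Q)): cur=Q back=5 fwd=0
After 8 (visit(L)): cur=L back=6 fwd=0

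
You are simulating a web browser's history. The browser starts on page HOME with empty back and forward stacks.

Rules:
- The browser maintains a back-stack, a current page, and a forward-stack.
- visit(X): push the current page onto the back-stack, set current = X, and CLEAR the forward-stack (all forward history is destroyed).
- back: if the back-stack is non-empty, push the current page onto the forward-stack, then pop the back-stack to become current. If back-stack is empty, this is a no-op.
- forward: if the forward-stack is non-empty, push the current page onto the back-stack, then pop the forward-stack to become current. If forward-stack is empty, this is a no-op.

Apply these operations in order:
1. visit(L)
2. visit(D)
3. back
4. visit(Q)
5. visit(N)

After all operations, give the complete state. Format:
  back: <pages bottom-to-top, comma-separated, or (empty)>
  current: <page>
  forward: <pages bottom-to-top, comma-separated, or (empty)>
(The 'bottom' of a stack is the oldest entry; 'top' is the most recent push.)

Answer: back: HOME,L,Q
current: N
forward: (empty)

Derivation:
After 1 (visit(L)): cur=L back=1 fwd=0
After 2 (visit(D)): cur=D back=2 fwd=0
After 3 (back): cur=L back=1 fwd=1
After 4 (visit(Q)): cur=Q back=2 fwd=0
After 5 (visit(N)): cur=N back=3 fwd=0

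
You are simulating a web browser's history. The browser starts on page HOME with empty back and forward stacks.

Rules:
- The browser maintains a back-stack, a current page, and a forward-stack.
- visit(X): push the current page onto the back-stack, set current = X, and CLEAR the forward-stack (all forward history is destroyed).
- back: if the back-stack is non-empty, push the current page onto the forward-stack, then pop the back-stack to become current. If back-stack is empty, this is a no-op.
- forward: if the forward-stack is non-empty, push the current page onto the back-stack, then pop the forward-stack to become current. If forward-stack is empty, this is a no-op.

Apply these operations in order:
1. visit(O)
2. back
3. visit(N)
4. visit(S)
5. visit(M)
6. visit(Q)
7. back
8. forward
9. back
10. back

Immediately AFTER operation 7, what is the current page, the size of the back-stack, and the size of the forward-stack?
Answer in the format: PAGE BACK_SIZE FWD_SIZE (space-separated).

After 1 (visit(O)): cur=O back=1 fwd=0
After 2 (back): cur=HOME back=0 fwd=1
After 3 (visit(N)): cur=N back=1 fwd=0
After 4 (visit(S)): cur=S back=2 fwd=0
After 5 (visit(M)): cur=M back=3 fwd=0
After 6 (visit(Q)): cur=Q back=4 fwd=0
After 7 (back): cur=M back=3 fwd=1

M 3 1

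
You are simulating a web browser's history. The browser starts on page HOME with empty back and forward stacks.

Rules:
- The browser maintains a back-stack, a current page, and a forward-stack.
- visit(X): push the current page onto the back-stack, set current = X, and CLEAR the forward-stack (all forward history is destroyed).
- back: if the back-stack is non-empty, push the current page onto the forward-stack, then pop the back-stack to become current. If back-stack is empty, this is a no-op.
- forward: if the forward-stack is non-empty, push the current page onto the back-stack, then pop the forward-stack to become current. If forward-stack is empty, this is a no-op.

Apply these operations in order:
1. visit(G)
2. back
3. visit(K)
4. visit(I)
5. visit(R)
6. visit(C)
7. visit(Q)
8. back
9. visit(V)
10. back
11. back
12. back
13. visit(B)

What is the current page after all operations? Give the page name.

After 1 (visit(G)): cur=G back=1 fwd=0
After 2 (back): cur=HOME back=0 fwd=1
After 3 (visit(K)): cur=K back=1 fwd=0
After 4 (visit(I)): cur=I back=2 fwd=0
After 5 (visit(R)): cur=R back=3 fwd=0
After 6 (visit(C)): cur=C back=4 fwd=0
After 7 (visit(Q)): cur=Q back=5 fwd=0
After 8 (back): cur=C back=4 fwd=1
After 9 (visit(V)): cur=V back=5 fwd=0
After 10 (back): cur=C back=4 fwd=1
After 11 (back): cur=R back=3 fwd=2
After 12 (back): cur=I back=2 fwd=3
After 13 (visit(B)): cur=B back=3 fwd=0

Answer: B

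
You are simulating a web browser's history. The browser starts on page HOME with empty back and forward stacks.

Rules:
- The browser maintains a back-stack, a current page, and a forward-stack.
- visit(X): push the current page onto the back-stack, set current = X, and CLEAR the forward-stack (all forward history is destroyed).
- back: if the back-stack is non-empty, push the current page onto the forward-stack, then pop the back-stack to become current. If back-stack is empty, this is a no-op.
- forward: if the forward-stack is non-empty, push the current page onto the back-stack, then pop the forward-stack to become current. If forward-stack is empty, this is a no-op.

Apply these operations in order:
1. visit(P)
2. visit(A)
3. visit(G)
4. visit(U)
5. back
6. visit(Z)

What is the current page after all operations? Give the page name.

After 1 (visit(P)): cur=P back=1 fwd=0
After 2 (visit(A)): cur=A back=2 fwd=0
After 3 (visit(G)): cur=G back=3 fwd=0
After 4 (visit(U)): cur=U back=4 fwd=0
After 5 (back): cur=G back=3 fwd=1
After 6 (visit(Z)): cur=Z back=4 fwd=0

Answer: Z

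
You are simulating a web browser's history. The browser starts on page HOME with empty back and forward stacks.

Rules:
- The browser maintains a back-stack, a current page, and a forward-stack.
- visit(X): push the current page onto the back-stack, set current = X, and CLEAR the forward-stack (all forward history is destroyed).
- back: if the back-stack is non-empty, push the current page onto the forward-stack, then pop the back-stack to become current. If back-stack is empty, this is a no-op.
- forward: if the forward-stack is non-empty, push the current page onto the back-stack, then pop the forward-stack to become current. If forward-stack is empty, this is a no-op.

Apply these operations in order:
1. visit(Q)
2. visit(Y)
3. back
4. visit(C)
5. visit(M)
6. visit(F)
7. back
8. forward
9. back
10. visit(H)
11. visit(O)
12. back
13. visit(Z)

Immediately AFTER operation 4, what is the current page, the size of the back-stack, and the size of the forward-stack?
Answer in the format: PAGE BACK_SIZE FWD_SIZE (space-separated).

After 1 (visit(Q)): cur=Q back=1 fwd=0
After 2 (visit(Y)): cur=Y back=2 fwd=0
After 3 (back): cur=Q back=1 fwd=1
After 4 (visit(C)): cur=C back=2 fwd=0

C 2 0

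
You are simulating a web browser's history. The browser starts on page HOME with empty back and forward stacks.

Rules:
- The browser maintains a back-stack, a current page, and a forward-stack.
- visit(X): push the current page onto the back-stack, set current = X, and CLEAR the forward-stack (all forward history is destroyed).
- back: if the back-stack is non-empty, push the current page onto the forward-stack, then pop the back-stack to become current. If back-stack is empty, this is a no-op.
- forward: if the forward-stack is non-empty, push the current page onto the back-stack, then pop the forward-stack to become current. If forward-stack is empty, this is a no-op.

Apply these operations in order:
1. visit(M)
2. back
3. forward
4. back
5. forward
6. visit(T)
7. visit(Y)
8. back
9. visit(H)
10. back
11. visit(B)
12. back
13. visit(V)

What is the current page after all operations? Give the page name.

Answer: V

Derivation:
After 1 (visit(M)): cur=M back=1 fwd=0
After 2 (back): cur=HOME back=0 fwd=1
After 3 (forward): cur=M back=1 fwd=0
After 4 (back): cur=HOME back=0 fwd=1
After 5 (forward): cur=M back=1 fwd=0
After 6 (visit(T)): cur=T back=2 fwd=0
After 7 (visit(Y)): cur=Y back=3 fwd=0
After 8 (back): cur=T back=2 fwd=1
After 9 (visit(H)): cur=H back=3 fwd=0
After 10 (back): cur=T back=2 fwd=1
After 11 (visit(B)): cur=B back=3 fwd=0
After 12 (back): cur=T back=2 fwd=1
After 13 (visit(V)): cur=V back=3 fwd=0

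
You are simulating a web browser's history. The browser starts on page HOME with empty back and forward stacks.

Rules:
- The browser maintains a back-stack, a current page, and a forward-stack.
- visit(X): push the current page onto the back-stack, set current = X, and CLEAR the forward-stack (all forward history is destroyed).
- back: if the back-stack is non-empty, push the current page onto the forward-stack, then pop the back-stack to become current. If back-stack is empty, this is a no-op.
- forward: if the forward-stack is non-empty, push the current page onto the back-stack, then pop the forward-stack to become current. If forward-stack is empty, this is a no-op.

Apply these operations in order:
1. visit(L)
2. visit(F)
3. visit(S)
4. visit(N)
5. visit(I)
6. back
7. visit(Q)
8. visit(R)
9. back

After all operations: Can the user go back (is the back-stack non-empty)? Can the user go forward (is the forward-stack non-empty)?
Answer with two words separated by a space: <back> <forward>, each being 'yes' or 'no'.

After 1 (visit(L)): cur=L back=1 fwd=0
After 2 (visit(F)): cur=F back=2 fwd=0
After 3 (visit(S)): cur=S back=3 fwd=0
After 4 (visit(N)): cur=N back=4 fwd=0
After 5 (visit(I)): cur=I back=5 fwd=0
After 6 (back): cur=N back=4 fwd=1
After 7 (visit(Q)): cur=Q back=5 fwd=0
After 8 (visit(R)): cur=R back=6 fwd=0
After 9 (back): cur=Q back=5 fwd=1

Answer: yes yes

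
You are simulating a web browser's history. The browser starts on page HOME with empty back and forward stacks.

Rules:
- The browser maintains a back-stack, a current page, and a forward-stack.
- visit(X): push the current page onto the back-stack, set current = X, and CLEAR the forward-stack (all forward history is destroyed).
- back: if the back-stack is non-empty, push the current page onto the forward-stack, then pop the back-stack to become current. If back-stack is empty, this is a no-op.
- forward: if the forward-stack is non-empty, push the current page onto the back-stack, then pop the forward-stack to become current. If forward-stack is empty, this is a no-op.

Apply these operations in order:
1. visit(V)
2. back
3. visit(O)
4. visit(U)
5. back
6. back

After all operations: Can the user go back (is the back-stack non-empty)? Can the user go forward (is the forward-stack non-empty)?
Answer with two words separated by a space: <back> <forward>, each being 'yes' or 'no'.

Answer: no yes

Derivation:
After 1 (visit(V)): cur=V back=1 fwd=0
After 2 (back): cur=HOME back=0 fwd=1
After 3 (visit(O)): cur=O back=1 fwd=0
After 4 (visit(U)): cur=U back=2 fwd=0
After 5 (back): cur=O back=1 fwd=1
After 6 (back): cur=HOME back=0 fwd=2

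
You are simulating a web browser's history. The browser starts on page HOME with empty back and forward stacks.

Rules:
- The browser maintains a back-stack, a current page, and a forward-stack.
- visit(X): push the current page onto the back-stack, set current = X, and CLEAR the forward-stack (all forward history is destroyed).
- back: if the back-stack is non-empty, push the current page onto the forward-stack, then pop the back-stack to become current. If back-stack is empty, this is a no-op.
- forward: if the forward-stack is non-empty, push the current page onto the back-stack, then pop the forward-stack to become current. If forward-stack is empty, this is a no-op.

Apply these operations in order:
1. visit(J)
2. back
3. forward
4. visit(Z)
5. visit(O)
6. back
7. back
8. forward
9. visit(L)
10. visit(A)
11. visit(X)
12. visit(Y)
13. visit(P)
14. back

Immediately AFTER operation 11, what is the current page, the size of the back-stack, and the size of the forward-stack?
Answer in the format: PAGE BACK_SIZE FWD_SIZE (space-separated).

After 1 (visit(J)): cur=J back=1 fwd=0
After 2 (back): cur=HOME back=0 fwd=1
After 3 (forward): cur=J back=1 fwd=0
After 4 (visit(Z)): cur=Z back=2 fwd=0
After 5 (visit(O)): cur=O back=3 fwd=0
After 6 (back): cur=Z back=2 fwd=1
After 7 (back): cur=J back=1 fwd=2
After 8 (forward): cur=Z back=2 fwd=1
After 9 (visit(L)): cur=L back=3 fwd=0
After 10 (visit(A)): cur=A back=4 fwd=0
After 11 (visit(X)): cur=X back=5 fwd=0

X 5 0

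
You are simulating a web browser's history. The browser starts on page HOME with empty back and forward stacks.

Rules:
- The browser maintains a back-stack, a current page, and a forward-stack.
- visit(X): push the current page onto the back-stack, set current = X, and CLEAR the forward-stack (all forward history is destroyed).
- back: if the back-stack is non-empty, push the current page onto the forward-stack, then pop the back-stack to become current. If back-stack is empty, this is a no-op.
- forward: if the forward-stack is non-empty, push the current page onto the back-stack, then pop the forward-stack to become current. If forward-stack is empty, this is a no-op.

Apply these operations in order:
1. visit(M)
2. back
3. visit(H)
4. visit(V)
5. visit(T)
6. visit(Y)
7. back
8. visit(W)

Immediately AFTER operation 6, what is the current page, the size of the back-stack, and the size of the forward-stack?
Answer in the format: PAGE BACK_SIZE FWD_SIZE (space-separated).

After 1 (visit(M)): cur=M back=1 fwd=0
After 2 (back): cur=HOME back=0 fwd=1
After 3 (visit(H)): cur=H back=1 fwd=0
After 4 (visit(V)): cur=V back=2 fwd=0
After 5 (visit(T)): cur=T back=3 fwd=0
After 6 (visit(Y)): cur=Y back=4 fwd=0

Y 4 0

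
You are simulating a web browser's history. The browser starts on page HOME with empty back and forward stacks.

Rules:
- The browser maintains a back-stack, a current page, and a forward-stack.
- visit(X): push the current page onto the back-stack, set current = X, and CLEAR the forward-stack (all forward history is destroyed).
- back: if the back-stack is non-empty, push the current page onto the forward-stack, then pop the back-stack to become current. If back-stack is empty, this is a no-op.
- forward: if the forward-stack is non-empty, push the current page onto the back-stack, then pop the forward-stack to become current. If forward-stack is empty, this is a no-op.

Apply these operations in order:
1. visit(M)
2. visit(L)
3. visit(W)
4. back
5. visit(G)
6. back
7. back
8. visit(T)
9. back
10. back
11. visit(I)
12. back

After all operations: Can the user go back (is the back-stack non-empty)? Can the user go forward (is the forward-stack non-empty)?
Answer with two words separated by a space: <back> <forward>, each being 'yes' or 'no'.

Answer: no yes

Derivation:
After 1 (visit(M)): cur=M back=1 fwd=0
After 2 (visit(L)): cur=L back=2 fwd=0
After 3 (visit(W)): cur=W back=3 fwd=0
After 4 (back): cur=L back=2 fwd=1
After 5 (visit(G)): cur=G back=3 fwd=0
After 6 (back): cur=L back=2 fwd=1
After 7 (back): cur=M back=1 fwd=2
After 8 (visit(T)): cur=T back=2 fwd=0
After 9 (back): cur=M back=1 fwd=1
After 10 (back): cur=HOME back=0 fwd=2
After 11 (visit(I)): cur=I back=1 fwd=0
After 12 (back): cur=HOME back=0 fwd=1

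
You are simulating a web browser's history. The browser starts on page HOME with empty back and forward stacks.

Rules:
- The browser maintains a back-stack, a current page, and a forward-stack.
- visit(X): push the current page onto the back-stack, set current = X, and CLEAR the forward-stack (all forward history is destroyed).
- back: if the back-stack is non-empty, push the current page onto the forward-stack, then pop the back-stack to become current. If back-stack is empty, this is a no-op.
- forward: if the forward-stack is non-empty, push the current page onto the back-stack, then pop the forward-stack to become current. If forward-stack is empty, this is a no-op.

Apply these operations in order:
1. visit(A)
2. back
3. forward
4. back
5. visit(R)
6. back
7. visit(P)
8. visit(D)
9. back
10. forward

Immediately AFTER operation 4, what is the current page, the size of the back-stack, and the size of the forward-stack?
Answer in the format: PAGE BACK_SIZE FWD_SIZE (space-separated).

After 1 (visit(A)): cur=A back=1 fwd=0
After 2 (back): cur=HOME back=0 fwd=1
After 3 (forward): cur=A back=1 fwd=0
After 4 (back): cur=HOME back=0 fwd=1

HOME 0 1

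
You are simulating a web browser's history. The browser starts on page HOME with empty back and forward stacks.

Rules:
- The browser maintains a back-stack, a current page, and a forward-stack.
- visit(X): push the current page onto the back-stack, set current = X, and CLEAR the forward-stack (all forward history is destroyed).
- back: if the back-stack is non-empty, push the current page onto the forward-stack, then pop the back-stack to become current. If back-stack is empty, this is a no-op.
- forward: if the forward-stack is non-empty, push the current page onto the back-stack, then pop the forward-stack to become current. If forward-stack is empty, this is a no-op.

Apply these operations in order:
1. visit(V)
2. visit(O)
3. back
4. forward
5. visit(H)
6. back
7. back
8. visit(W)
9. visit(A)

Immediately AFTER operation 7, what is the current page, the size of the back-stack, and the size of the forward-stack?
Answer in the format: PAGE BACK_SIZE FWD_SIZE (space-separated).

After 1 (visit(V)): cur=V back=1 fwd=0
After 2 (visit(O)): cur=O back=2 fwd=0
After 3 (back): cur=V back=1 fwd=1
After 4 (forward): cur=O back=2 fwd=0
After 5 (visit(H)): cur=H back=3 fwd=0
After 6 (back): cur=O back=2 fwd=1
After 7 (back): cur=V back=1 fwd=2

V 1 2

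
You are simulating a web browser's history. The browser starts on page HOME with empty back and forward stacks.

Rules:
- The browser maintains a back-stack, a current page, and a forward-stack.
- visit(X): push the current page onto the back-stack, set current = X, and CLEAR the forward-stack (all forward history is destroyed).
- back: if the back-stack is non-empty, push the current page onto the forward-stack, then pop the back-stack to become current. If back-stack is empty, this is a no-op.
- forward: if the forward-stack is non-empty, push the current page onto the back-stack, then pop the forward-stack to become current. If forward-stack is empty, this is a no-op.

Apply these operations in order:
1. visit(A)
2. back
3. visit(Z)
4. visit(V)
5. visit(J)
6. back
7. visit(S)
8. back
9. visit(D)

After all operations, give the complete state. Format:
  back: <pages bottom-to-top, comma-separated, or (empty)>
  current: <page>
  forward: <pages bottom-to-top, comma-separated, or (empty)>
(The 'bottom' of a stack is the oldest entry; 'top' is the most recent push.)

After 1 (visit(A)): cur=A back=1 fwd=0
After 2 (back): cur=HOME back=0 fwd=1
After 3 (visit(Z)): cur=Z back=1 fwd=0
After 4 (visit(V)): cur=V back=2 fwd=0
After 5 (visit(J)): cur=J back=3 fwd=0
After 6 (back): cur=V back=2 fwd=1
After 7 (visit(S)): cur=S back=3 fwd=0
After 8 (back): cur=V back=2 fwd=1
After 9 (visit(D)): cur=D back=3 fwd=0

Answer: back: HOME,Z,V
current: D
forward: (empty)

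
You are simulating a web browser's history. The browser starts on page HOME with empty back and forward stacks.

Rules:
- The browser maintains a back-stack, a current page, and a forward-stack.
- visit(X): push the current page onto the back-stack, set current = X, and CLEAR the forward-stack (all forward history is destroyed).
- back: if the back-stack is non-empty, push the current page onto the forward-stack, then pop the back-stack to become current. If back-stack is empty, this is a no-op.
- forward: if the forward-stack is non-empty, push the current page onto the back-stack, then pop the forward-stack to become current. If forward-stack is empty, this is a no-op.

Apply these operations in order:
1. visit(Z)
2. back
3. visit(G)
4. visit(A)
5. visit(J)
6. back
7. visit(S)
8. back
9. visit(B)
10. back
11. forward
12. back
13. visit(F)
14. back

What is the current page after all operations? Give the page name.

After 1 (visit(Z)): cur=Z back=1 fwd=0
After 2 (back): cur=HOME back=0 fwd=1
After 3 (visit(G)): cur=G back=1 fwd=0
After 4 (visit(A)): cur=A back=2 fwd=0
After 5 (visit(J)): cur=J back=3 fwd=0
After 6 (back): cur=A back=2 fwd=1
After 7 (visit(S)): cur=S back=3 fwd=0
After 8 (back): cur=A back=2 fwd=1
After 9 (visit(B)): cur=B back=3 fwd=0
After 10 (back): cur=A back=2 fwd=1
After 11 (forward): cur=B back=3 fwd=0
After 12 (back): cur=A back=2 fwd=1
After 13 (visit(F)): cur=F back=3 fwd=0
After 14 (back): cur=A back=2 fwd=1

Answer: A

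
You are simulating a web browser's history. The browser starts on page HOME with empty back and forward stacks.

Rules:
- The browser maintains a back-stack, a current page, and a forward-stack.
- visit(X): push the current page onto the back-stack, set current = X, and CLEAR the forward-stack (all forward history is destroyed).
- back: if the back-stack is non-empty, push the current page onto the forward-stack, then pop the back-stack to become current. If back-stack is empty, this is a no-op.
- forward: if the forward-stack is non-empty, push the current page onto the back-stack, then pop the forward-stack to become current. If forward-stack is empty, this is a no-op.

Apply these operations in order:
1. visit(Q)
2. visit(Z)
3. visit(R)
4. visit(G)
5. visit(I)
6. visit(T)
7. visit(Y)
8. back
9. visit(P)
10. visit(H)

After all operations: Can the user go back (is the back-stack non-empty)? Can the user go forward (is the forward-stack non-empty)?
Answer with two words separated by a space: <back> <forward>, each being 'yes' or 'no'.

Answer: yes no

Derivation:
After 1 (visit(Q)): cur=Q back=1 fwd=0
After 2 (visit(Z)): cur=Z back=2 fwd=0
After 3 (visit(R)): cur=R back=3 fwd=0
After 4 (visit(G)): cur=G back=4 fwd=0
After 5 (visit(I)): cur=I back=5 fwd=0
After 6 (visit(T)): cur=T back=6 fwd=0
After 7 (visit(Y)): cur=Y back=7 fwd=0
After 8 (back): cur=T back=6 fwd=1
After 9 (visit(P)): cur=P back=7 fwd=0
After 10 (visit(H)): cur=H back=8 fwd=0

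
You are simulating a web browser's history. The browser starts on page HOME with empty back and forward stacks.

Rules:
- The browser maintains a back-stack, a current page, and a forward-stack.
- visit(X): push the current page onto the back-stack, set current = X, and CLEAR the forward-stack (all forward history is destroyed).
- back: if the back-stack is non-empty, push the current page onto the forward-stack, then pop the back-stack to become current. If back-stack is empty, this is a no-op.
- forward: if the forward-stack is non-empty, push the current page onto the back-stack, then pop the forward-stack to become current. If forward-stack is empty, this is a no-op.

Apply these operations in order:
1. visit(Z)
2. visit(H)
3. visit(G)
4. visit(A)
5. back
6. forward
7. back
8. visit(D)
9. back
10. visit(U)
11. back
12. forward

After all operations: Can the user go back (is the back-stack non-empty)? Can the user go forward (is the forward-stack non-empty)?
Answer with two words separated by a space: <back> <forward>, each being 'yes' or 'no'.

After 1 (visit(Z)): cur=Z back=1 fwd=0
After 2 (visit(H)): cur=H back=2 fwd=0
After 3 (visit(G)): cur=G back=3 fwd=0
After 4 (visit(A)): cur=A back=4 fwd=0
After 5 (back): cur=G back=3 fwd=1
After 6 (forward): cur=A back=4 fwd=0
After 7 (back): cur=G back=3 fwd=1
After 8 (visit(D)): cur=D back=4 fwd=0
After 9 (back): cur=G back=3 fwd=1
After 10 (visit(U)): cur=U back=4 fwd=0
After 11 (back): cur=G back=3 fwd=1
After 12 (forward): cur=U back=4 fwd=0

Answer: yes no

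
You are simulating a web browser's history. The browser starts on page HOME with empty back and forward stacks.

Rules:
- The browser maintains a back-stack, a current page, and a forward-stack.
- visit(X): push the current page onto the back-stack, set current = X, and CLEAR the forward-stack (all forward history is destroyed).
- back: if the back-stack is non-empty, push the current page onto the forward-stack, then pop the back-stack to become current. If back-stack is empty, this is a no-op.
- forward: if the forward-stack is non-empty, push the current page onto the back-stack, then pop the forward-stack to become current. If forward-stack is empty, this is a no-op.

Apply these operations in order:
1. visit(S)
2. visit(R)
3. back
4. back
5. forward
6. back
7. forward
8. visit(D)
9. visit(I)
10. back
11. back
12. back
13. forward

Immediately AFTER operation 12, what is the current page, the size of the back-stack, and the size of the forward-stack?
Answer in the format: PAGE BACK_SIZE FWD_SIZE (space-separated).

After 1 (visit(S)): cur=S back=1 fwd=0
After 2 (visit(R)): cur=R back=2 fwd=0
After 3 (back): cur=S back=1 fwd=1
After 4 (back): cur=HOME back=0 fwd=2
After 5 (forward): cur=S back=1 fwd=1
After 6 (back): cur=HOME back=0 fwd=2
After 7 (forward): cur=S back=1 fwd=1
After 8 (visit(D)): cur=D back=2 fwd=0
After 9 (visit(I)): cur=I back=3 fwd=0
After 10 (back): cur=D back=2 fwd=1
After 11 (back): cur=S back=1 fwd=2
After 12 (back): cur=HOME back=0 fwd=3

HOME 0 3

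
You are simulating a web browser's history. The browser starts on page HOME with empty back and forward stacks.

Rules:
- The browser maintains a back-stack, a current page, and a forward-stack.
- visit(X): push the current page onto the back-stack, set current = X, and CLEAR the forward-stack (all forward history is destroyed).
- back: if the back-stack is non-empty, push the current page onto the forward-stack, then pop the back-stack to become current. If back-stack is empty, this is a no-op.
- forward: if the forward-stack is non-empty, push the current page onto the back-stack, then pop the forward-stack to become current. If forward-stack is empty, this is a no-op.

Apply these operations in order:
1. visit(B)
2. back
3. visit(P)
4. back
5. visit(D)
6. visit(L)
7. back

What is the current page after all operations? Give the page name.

After 1 (visit(B)): cur=B back=1 fwd=0
After 2 (back): cur=HOME back=0 fwd=1
After 3 (visit(P)): cur=P back=1 fwd=0
After 4 (back): cur=HOME back=0 fwd=1
After 5 (visit(D)): cur=D back=1 fwd=0
After 6 (visit(L)): cur=L back=2 fwd=0
After 7 (back): cur=D back=1 fwd=1

Answer: D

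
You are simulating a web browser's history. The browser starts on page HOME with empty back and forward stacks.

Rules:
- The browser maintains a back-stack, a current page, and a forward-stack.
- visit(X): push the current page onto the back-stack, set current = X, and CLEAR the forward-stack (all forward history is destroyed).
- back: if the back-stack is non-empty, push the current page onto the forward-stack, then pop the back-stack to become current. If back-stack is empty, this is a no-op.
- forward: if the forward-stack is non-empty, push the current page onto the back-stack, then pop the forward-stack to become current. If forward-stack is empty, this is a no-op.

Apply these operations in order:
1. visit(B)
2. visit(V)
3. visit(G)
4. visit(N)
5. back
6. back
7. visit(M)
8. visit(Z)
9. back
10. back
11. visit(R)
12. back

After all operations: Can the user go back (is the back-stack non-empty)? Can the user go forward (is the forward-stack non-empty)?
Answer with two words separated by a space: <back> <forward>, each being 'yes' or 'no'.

Answer: yes yes

Derivation:
After 1 (visit(B)): cur=B back=1 fwd=0
After 2 (visit(V)): cur=V back=2 fwd=0
After 3 (visit(G)): cur=G back=3 fwd=0
After 4 (visit(N)): cur=N back=4 fwd=0
After 5 (back): cur=G back=3 fwd=1
After 6 (back): cur=V back=2 fwd=2
After 7 (visit(M)): cur=M back=3 fwd=0
After 8 (visit(Z)): cur=Z back=4 fwd=0
After 9 (back): cur=M back=3 fwd=1
After 10 (back): cur=V back=2 fwd=2
After 11 (visit(R)): cur=R back=3 fwd=0
After 12 (back): cur=V back=2 fwd=1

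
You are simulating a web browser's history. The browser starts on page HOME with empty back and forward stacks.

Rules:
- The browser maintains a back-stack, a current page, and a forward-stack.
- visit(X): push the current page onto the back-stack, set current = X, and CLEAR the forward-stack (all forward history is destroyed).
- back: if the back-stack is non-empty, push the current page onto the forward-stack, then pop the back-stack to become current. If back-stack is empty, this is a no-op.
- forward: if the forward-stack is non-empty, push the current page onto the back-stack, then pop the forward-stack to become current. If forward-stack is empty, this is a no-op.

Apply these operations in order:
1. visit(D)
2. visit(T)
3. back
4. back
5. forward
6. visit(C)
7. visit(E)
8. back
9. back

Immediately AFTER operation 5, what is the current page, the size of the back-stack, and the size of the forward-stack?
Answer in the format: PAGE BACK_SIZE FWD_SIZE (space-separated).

After 1 (visit(D)): cur=D back=1 fwd=0
After 2 (visit(T)): cur=T back=2 fwd=0
After 3 (back): cur=D back=1 fwd=1
After 4 (back): cur=HOME back=0 fwd=2
After 5 (forward): cur=D back=1 fwd=1

D 1 1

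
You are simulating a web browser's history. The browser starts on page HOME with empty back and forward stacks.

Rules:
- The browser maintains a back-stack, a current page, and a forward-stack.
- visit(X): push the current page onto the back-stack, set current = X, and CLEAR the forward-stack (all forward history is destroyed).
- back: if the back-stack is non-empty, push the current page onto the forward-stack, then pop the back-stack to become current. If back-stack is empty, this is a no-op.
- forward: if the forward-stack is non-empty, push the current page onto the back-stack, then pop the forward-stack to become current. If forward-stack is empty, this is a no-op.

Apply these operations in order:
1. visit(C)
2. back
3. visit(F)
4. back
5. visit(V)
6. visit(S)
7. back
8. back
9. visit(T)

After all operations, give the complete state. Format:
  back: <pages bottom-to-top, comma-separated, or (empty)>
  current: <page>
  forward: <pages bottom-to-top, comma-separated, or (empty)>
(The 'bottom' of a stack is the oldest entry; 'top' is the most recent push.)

After 1 (visit(C)): cur=C back=1 fwd=0
After 2 (back): cur=HOME back=0 fwd=1
After 3 (visit(F)): cur=F back=1 fwd=0
After 4 (back): cur=HOME back=0 fwd=1
After 5 (visit(V)): cur=V back=1 fwd=0
After 6 (visit(S)): cur=S back=2 fwd=0
After 7 (back): cur=V back=1 fwd=1
After 8 (back): cur=HOME back=0 fwd=2
After 9 (visit(T)): cur=T back=1 fwd=0

Answer: back: HOME
current: T
forward: (empty)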